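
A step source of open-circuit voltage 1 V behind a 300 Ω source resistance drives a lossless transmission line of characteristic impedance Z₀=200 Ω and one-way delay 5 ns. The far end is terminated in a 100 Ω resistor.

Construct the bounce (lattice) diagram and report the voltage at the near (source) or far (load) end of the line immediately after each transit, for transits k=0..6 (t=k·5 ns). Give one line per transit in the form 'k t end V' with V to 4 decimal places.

Γ_L=-0.333333, Γ_S=0.200000; launch V₁=1·200/500=0.400000
k=0 src: V=0.4000
k=1 load: inc=0.400000, refl=0.400000·-0.333333=-0.1333; V=0.000000+0.400000+-0.133333=0.2667
k=2 src: inc=-0.133333, refl=-0.133333·0.200000=-0.0267; V=0.400000+-0.133333+-0.026667=0.2400
k=3 load: inc=-0.026667, refl=-0.026667·-0.333333=0.0089; V=0.266667+-0.026667+0.008889=0.2489
k=4 src: inc=0.008889, refl=0.008889·0.200000=0.0018; V=0.240000+0.008889+0.001778=0.2507
k=5 load: inc=0.001778, refl=0.001778·-0.333333=-0.0006; V=0.248889+0.001778+-0.000593=0.2501
k=6 src: inc=-0.000593, refl=-0.000593·0.200000=-0.0001; V=0.250667+-0.000593+-0.000119=0.2500

0 0 source 0.4000
1 5 load 0.2667
2 10 source 0.2400
3 15 load 0.2489
4 20 source 0.2507
5 25 load 0.2501
6 30 source 0.2500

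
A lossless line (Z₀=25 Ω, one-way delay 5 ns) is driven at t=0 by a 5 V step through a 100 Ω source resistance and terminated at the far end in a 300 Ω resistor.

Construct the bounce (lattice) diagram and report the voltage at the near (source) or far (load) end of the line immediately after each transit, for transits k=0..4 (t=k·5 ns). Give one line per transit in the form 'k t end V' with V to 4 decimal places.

0 0 source 1.0000
1 5 load 1.8462
2 10 source 2.3538
3 15 load 2.7834
4 20 source 3.0412

Γ_L=0.846154, Γ_S=0.600000; launch V₁=5·25/125=1.000000
k=0 src: V=1.0000
k=1 load: inc=1.000000, refl=1.000000·0.846154=0.8462; V=0.000000+1.000000+0.846154=1.8462
k=2 src: inc=0.846154, refl=0.846154·0.600000=0.5077; V=1.000000+0.846154+0.507692=2.3538
k=3 load: inc=0.507692, refl=0.507692·0.846154=0.4296; V=1.846154+0.507692+0.429586=2.7834
k=4 src: inc=0.429586, refl=0.429586·0.600000=0.2578; V=2.353846+0.429586+0.257751=3.0412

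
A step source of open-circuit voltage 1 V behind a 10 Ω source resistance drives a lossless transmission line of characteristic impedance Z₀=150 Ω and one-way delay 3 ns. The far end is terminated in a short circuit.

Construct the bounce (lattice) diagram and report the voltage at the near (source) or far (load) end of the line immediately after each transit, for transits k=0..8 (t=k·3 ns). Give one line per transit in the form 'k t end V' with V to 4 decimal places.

Γ_L=-1.000000, Γ_S=-0.875000; launch V₁=1·150/160=0.937500
k=0 src: V=0.9375
k=1 load: inc=0.937500, refl=0.937500·-1.000000=-0.9375; V=0.000000+0.937500+-0.937500=0.0000
k=2 src: inc=-0.937500, refl=-0.937500·-0.875000=0.8203; V=0.937500+-0.937500+0.820312=0.8203
k=3 load: inc=0.820312, refl=0.820312·-1.000000=-0.8203; V=0.000000+0.820312+-0.820312=0.0000
k=4 src: inc=-0.820312, refl=-0.820312·-0.875000=0.7178; V=0.820312+-0.820312+0.717773=0.7178
k=5 load: inc=0.717773, refl=0.717773·-1.000000=-0.7178; V=0.000000+0.717773+-0.717773=0.0000
k=6 src: inc=-0.717773, refl=-0.717773·-0.875000=0.6281; V=0.717773+-0.717773+0.628052=0.6281
k=7 load: inc=0.628052, refl=0.628052·-1.000000=-0.6281; V=0.000000+0.628052+-0.628052=0.0000
k=8 src: inc=-0.628052, refl=-0.628052·-0.875000=0.5495; V=0.628052+-0.628052+0.549545=0.5495

0 0 source 0.9375
1 3 load 0.0000
2 6 source 0.8203
3 9 load 0.0000
4 12 source 0.7178
5 15 load 0.0000
6 18 source 0.6281
7 21 load 0.0000
8 24 source 0.5495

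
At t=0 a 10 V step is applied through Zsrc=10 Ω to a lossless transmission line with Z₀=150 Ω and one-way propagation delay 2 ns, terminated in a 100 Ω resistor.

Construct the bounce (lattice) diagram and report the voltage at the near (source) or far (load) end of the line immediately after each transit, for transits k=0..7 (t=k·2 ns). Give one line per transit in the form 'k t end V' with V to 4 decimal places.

Γ_L=-0.200000, Γ_S=-0.875000; launch V₁=10·150/160=9.375000
k=0 src: V=9.3750
k=1 load: inc=9.375000, refl=9.375000·-0.200000=-1.8750; V=0.000000+9.375000+-1.875000=7.5000
k=2 src: inc=-1.875000, refl=-1.875000·-0.875000=1.6406; V=9.375000+-1.875000+1.640625=9.1406
k=3 load: inc=1.640625, refl=1.640625·-0.200000=-0.3281; V=7.500000+1.640625+-0.328125=8.8125
k=4 src: inc=-0.328125, refl=-0.328125·-0.875000=0.2871; V=9.140625+-0.328125+0.287109=9.0996
k=5 load: inc=0.287109, refl=0.287109·-0.200000=-0.0574; V=8.812500+0.287109+-0.057422=9.0422
k=6 src: inc=-0.057422, refl=-0.057422·-0.875000=0.0502; V=9.099609+-0.057422+0.050244=9.0924
k=7 load: inc=0.050244, refl=0.050244·-0.200000=-0.0100; V=9.042188+0.050244+-0.010049=9.0824

0 0 source 9.3750
1 2 load 7.5000
2 4 source 9.1406
3 6 load 8.8125
4 8 source 9.0996
5 10 load 9.0422
6 12 source 9.0924
7 14 load 9.0824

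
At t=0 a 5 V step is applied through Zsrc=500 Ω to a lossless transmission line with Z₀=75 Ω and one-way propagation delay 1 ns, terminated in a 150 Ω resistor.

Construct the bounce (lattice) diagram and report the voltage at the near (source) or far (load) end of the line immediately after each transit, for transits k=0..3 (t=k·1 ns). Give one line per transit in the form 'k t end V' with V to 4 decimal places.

0 0 source 0.6522
1 1 load 0.8696
2 2 source 1.0302
3 3 load 1.0838

Γ_L=0.333333, Γ_S=0.739130; launch V₁=5·75/575=0.652174
k=0 src: V=0.6522
k=1 load: inc=0.652174, refl=0.652174·0.333333=0.2174; V=0.000000+0.652174+0.217391=0.8696
k=2 src: inc=0.217391, refl=0.217391·0.739130=0.1607; V=0.652174+0.217391+0.160681=1.0302
k=3 load: inc=0.160681, refl=0.160681·0.333333=0.0536; V=0.869565+0.160681+0.053560=1.0838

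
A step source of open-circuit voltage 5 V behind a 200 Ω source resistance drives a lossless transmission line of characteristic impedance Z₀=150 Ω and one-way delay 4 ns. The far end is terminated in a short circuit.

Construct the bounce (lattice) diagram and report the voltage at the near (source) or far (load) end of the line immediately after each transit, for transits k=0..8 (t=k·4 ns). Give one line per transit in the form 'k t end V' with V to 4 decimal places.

0 0 source 2.1429
1 4 load 0.0000
2 8 source -0.3061
3 12 load 0.0000
4 16 source 0.0437
5 20 load 0.0000
6 24 source -0.0062
7 28 load 0.0000
8 32 source 0.0009

Γ_L=-1.000000, Γ_S=0.142857; launch V₁=5·150/350=2.142857
k=0 src: V=2.1429
k=1 load: inc=2.142857, refl=2.142857·-1.000000=-2.1429; V=0.000000+2.142857+-2.142857=0.0000
k=2 src: inc=-2.142857, refl=-2.142857·0.142857=-0.3061; V=2.142857+-2.142857+-0.306122=-0.3061
k=3 load: inc=-0.306122, refl=-0.306122·-1.000000=0.3061; V=0.000000+-0.306122+0.306122=0.0000
k=4 src: inc=0.306122, refl=0.306122·0.142857=0.0437; V=-0.306122+0.306122+0.043732=0.0437
k=5 load: inc=0.043732, refl=0.043732·-1.000000=-0.0437; V=0.000000+0.043732+-0.043732=0.0000
k=6 src: inc=-0.043732, refl=-0.043732·0.142857=-0.0062; V=0.043732+-0.043732+-0.006247=-0.0062
k=7 load: inc=-0.006247, refl=-0.006247·-1.000000=0.0062; V=0.000000+-0.006247+0.006247=0.0000
k=8 src: inc=0.006247, refl=0.006247·0.142857=0.0009; V=-0.006247+0.006247+0.000892=0.0009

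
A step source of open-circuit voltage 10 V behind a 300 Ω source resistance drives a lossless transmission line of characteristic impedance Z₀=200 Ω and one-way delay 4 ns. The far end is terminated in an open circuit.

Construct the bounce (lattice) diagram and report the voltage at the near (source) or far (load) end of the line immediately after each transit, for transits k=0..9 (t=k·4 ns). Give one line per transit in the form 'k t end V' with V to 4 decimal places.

Γ_L=1.000000, Γ_S=0.200000; launch V₁=10·200/500=4.000000
k=0 src: V=4.0000
k=1 load: inc=4.000000, refl=4.000000·1.000000=4.0000; V=0.000000+4.000000+4.000000=8.0000
k=2 src: inc=4.000000, refl=4.000000·0.200000=0.8000; V=4.000000+4.000000+0.800000=8.8000
k=3 load: inc=0.800000, refl=0.800000·1.000000=0.8000; V=8.000000+0.800000+0.800000=9.6000
k=4 src: inc=0.800000, refl=0.800000·0.200000=0.1600; V=8.800000+0.800000+0.160000=9.7600
k=5 load: inc=0.160000, refl=0.160000·1.000000=0.1600; V=9.600000+0.160000+0.160000=9.9200
k=6 src: inc=0.160000, refl=0.160000·0.200000=0.0320; V=9.760000+0.160000+0.032000=9.9520
k=7 load: inc=0.032000, refl=0.032000·1.000000=0.0320; V=9.920000+0.032000+0.032000=9.9840
k=8 src: inc=0.032000, refl=0.032000·0.200000=0.0064; V=9.952000+0.032000+0.006400=9.9904
k=9 load: inc=0.006400, refl=0.006400·1.000000=0.0064; V=9.984000+0.006400+0.006400=9.9968

0 0 source 4.0000
1 4 load 8.0000
2 8 source 8.8000
3 12 load 9.6000
4 16 source 9.7600
5 20 load 9.9200
6 24 source 9.9520
7 28 load 9.9840
8 32 source 9.9904
9 36 load 9.9968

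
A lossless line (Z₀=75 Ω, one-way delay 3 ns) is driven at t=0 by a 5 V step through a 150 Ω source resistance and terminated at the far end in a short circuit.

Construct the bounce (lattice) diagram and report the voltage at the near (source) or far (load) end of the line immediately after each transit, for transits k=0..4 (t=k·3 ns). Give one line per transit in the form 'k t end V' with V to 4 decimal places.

Γ_L=-1.000000, Γ_S=0.333333; launch V₁=5·75/225=1.666667
k=0 src: V=1.6667
k=1 load: inc=1.666667, refl=1.666667·-1.000000=-1.6667; V=0.000000+1.666667+-1.666667=0.0000
k=2 src: inc=-1.666667, refl=-1.666667·0.333333=-0.5556; V=1.666667+-1.666667+-0.555556=-0.5556
k=3 load: inc=-0.555556, refl=-0.555556·-1.000000=0.5556; V=0.000000+-0.555556+0.555556=0.0000
k=4 src: inc=0.555556, refl=0.555556·0.333333=0.1852; V=-0.555556+0.555556+0.185185=0.1852

0 0 source 1.6667
1 3 load 0.0000
2 6 source -0.5556
3 9 load 0.0000
4 12 source 0.1852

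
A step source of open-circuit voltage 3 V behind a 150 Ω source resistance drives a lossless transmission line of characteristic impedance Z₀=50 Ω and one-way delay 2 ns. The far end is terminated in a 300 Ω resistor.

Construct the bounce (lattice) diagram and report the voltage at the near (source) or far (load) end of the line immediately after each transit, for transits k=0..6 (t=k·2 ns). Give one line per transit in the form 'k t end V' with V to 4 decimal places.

Γ_L=0.714286, Γ_S=0.500000; launch V₁=3·50/200=0.750000
k=0 src: V=0.7500
k=1 load: inc=0.750000, refl=0.750000·0.714286=0.5357; V=0.000000+0.750000+0.535714=1.2857
k=2 src: inc=0.535714, refl=0.535714·0.500000=0.2679; V=0.750000+0.535714+0.267857=1.5536
k=3 load: inc=0.267857, refl=0.267857·0.714286=0.1913; V=1.285714+0.267857+0.191327=1.7449
k=4 src: inc=0.191327, refl=0.191327·0.500000=0.0957; V=1.553571+0.191327+0.095663=1.8406
k=5 load: inc=0.095663, refl=0.095663·0.714286=0.0683; V=1.744898+0.095663+0.068331=1.9089
k=6 src: inc=0.068331, refl=0.068331·0.500000=0.0342; V=1.840561+0.068331+0.034165=1.9431

0 0 source 0.7500
1 2 load 1.2857
2 4 source 1.5536
3 6 load 1.7449
4 8 source 1.8406
5 10 load 1.9089
6 12 source 1.9431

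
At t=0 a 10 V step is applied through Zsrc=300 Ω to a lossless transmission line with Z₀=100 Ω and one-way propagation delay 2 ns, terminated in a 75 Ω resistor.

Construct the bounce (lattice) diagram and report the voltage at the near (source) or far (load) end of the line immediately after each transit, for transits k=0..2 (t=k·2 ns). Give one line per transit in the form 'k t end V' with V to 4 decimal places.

Γ_L=-0.142857, Γ_S=0.500000; launch V₁=10·100/400=2.500000
k=0 src: V=2.5000
k=1 load: inc=2.500000, refl=2.500000·-0.142857=-0.3571; V=0.000000+2.500000+-0.357143=2.1429
k=2 src: inc=-0.357143, refl=-0.357143·0.500000=-0.1786; V=2.500000+-0.357143+-0.178571=1.9643

0 0 source 2.5000
1 2 load 2.1429
2 4 source 1.9643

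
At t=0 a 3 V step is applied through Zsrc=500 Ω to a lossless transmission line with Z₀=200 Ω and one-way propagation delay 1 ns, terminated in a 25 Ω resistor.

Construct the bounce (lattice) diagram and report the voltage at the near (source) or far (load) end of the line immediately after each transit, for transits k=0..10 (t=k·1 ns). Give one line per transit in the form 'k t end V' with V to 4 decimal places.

Γ_L=-0.777778, Γ_S=0.428571; launch V₁=3·200/700=0.857143
k=0 src: V=0.8571
k=1 load: inc=0.857143, refl=0.857143·-0.777778=-0.6667; V=0.000000+0.857143+-0.666667=0.1905
k=2 src: inc=-0.666667, refl=-0.666667·0.428571=-0.2857; V=0.857143+-0.666667+-0.285714=-0.0952
k=3 load: inc=-0.285714, refl=-0.285714·-0.777778=0.2222; V=0.190476+-0.285714+0.222222=0.1270
k=4 src: inc=0.222222, refl=0.222222·0.428571=0.0952; V=-0.095238+0.222222+0.095238=0.2222
k=5 load: inc=0.095238, refl=0.095238·-0.777778=-0.0741; V=0.126984+0.095238+-0.074074=0.1481
k=6 src: inc=-0.074074, refl=-0.074074·0.428571=-0.0317; V=0.222222+-0.074074+-0.031746=0.1164
k=7 load: inc=-0.031746, refl=-0.031746·-0.777778=0.0247; V=0.148148+-0.031746+0.024691=0.1411
k=8 src: inc=0.024691, refl=0.024691·0.428571=0.0106; V=0.116402+0.024691+0.010582=0.1517
k=9 load: inc=0.010582, refl=0.010582·-0.777778=-0.0082; V=0.141093+0.010582+-0.008230=0.1434
k=10 src: inc=-0.008230, refl=-0.008230·0.428571=-0.0035; V=0.151675+-0.008230+-0.003527=0.1399

0 0 source 0.8571
1 1 load 0.1905
2 2 source -0.0952
3 3 load 0.1270
4 4 source 0.2222
5 5 load 0.1481
6 6 source 0.1164
7 7 load 0.1411
8 8 source 0.1517
9 9 load 0.1434
10 10 source 0.1399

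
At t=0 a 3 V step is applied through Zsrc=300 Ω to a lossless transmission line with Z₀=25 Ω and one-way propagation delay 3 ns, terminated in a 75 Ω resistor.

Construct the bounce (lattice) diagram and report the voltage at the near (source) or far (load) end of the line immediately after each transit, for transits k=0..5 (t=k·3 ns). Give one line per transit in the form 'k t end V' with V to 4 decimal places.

Γ_L=0.500000, Γ_S=0.846154; launch V₁=3·25/325=0.230769
k=0 src: V=0.2308
k=1 load: inc=0.230769, refl=0.230769·0.500000=0.1154; V=0.000000+0.230769+0.115385=0.3462
k=2 src: inc=0.115385, refl=0.115385·0.846154=0.0976; V=0.230769+0.115385+0.097633=0.4438
k=3 load: inc=0.097633, refl=0.097633·0.500000=0.0488; V=0.346154+0.097633+0.048817=0.4926
k=4 src: inc=0.048817, refl=0.048817·0.846154=0.0413; V=0.443787+0.048817+0.041306=0.5339
k=5 load: inc=0.041306, refl=0.041306·0.500000=0.0207; V=0.492604+0.041306+0.020653=0.5546

0 0 source 0.2308
1 3 load 0.3462
2 6 source 0.4438
3 9 load 0.4926
4 12 source 0.5339
5 15 load 0.5546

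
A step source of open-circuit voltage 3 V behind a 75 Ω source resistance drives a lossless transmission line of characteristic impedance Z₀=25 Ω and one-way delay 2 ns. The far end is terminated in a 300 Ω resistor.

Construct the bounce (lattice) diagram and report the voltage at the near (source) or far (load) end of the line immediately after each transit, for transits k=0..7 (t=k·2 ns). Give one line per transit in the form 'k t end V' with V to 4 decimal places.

Γ_L=0.846154, Γ_S=0.500000; launch V₁=3·25/100=0.750000
k=0 src: V=0.7500
k=1 load: inc=0.750000, refl=0.750000·0.846154=0.6346; V=0.000000+0.750000+0.634615=1.3846
k=2 src: inc=0.634615, refl=0.634615·0.500000=0.3173; V=0.750000+0.634615+0.317308=1.7019
k=3 load: inc=0.317308, refl=0.317308·0.846154=0.2685; V=1.384615+0.317308+0.268491=1.9704
k=4 src: inc=0.268491, refl=0.268491·0.500000=0.1342; V=1.701923+0.268491+0.134246=2.1047
k=5 load: inc=0.134246, refl=0.134246·0.846154=0.1136; V=1.970414+0.134246+0.113592=2.2183
k=6 src: inc=0.113592, refl=0.113592·0.500000=0.0568; V=2.104660+0.113592+0.056796=2.2750
k=7 load: inc=0.056796, refl=0.056796·0.846154=0.0481; V=2.218252+0.056796+0.048058=2.3231

0 0 source 0.7500
1 2 load 1.3846
2 4 source 1.7019
3 6 load 1.9704
4 8 source 2.1047
5 10 load 2.2183
6 12 source 2.2750
7 14 load 2.3231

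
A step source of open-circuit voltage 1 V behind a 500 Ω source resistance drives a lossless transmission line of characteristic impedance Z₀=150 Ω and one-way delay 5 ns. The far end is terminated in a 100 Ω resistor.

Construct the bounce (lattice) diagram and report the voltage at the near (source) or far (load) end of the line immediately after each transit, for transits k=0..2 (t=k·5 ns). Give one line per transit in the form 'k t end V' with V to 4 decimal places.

0 0 source 0.2308
1 5 load 0.1846
2 10 source 0.1598

Γ_L=-0.200000, Γ_S=0.538462; launch V₁=1·150/650=0.230769
k=0 src: V=0.2308
k=1 load: inc=0.230769, refl=0.230769·-0.200000=-0.0462; V=0.000000+0.230769+-0.046154=0.1846
k=2 src: inc=-0.046154, refl=-0.046154·0.538462=-0.0249; V=0.230769+-0.046154+-0.024852=0.1598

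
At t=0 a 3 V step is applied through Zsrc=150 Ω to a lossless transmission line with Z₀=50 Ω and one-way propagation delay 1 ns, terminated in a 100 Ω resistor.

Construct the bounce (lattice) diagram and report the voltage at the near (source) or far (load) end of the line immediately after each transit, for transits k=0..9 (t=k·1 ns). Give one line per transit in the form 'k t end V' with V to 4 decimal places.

0 0 source 0.7500
1 1 load 1.0000
2 2 source 1.1250
3 3 load 1.1667
4 4 source 1.1875
5 5 load 1.1944
6 6 source 1.1979
7 7 load 1.1991
8 8 source 1.1997
9 9 load 1.1998

Γ_L=0.333333, Γ_S=0.500000; launch V₁=3·50/200=0.750000
k=0 src: V=0.7500
k=1 load: inc=0.750000, refl=0.750000·0.333333=0.2500; V=0.000000+0.750000+0.250000=1.0000
k=2 src: inc=0.250000, refl=0.250000·0.500000=0.1250; V=0.750000+0.250000+0.125000=1.1250
k=3 load: inc=0.125000, refl=0.125000·0.333333=0.0417; V=1.000000+0.125000+0.041667=1.1667
k=4 src: inc=0.041667, refl=0.041667·0.500000=0.0208; V=1.125000+0.041667+0.020833=1.1875
k=5 load: inc=0.020833, refl=0.020833·0.333333=0.0069; V=1.166667+0.020833+0.006944=1.1944
k=6 src: inc=0.006944, refl=0.006944·0.500000=0.0035; V=1.187500+0.006944+0.003472=1.1979
k=7 load: inc=0.003472, refl=0.003472·0.333333=0.0012; V=1.194444+0.003472+0.001157=1.1991
k=8 src: inc=0.001157, refl=0.001157·0.500000=0.0006; V=1.197917+0.001157+0.000579=1.1997
k=9 load: inc=0.000579, refl=0.000579·0.333333=0.0002; V=1.199074+0.000579+0.000193=1.1998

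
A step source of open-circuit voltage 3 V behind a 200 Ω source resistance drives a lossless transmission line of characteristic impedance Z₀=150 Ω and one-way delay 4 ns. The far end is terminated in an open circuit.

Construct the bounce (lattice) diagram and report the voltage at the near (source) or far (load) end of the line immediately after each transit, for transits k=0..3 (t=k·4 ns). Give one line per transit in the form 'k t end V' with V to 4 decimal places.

Γ_L=1.000000, Γ_S=0.142857; launch V₁=3·150/350=1.285714
k=0 src: V=1.2857
k=1 load: inc=1.285714, refl=1.285714·1.000000=1.2857; V=0.000000+1.285714+1.285714=2.5714
k=2 src: inc=1.285714, refl=1.285714·0.142857=0.1837; V=1.285714+1.285714+0.183673=2.7551
k=3 load: inc=0.183673, refl=0.183673·1.000000=0.1837; V=2.571429+0.183673+0.183673=2.9388

0 0 source 1.2857
1 4 load 2.5714
2 8 source 2.7551
3 12 load 2.9388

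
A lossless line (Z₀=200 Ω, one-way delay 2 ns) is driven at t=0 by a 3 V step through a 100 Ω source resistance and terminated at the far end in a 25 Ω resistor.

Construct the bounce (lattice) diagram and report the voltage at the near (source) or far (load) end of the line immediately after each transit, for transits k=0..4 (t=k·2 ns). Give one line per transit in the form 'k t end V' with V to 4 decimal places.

0 0 source 2.0000
1 2 load 0.4444
2 4 source 0.9630
3 6 load 0.5597
4 8 source 0.6941

Γ_L=-0.777778, Γ_S=-0.333333; launch V₁=3·200/300=2.000000
k=0 src: V=2.0000
k=1 load: inc=2.000000, refl=2.000000·-0.777778=-1.5556; V=0.000000+2.000000+-1.555556=0.4444
k=2 src: inc=-1.555556, refl=-1.555556·-0.333333=0.5185; V=2.000000+-1.555556+0.518519=0.9630
k=3 load: inc=0.518519, refl=0.518519·-0.777778=-0.4033; V=0.444444+0.518519+-0.403292=0.5597
k=4 src: inc=-0.403292, refl=-0.403292·-0.333333=0.1344; V=0.962963+-0.403292+0.134431=0.6941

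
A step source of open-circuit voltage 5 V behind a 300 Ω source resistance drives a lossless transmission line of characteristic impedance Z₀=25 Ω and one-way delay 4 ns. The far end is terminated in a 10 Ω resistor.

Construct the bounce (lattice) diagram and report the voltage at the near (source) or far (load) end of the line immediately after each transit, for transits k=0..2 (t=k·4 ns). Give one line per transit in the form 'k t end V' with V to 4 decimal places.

0 0 source 0.3846
1 4 load 0.2198
2 8 source 0.0803

Γ_L=-0.428571, Γ_S=0.846154; launch V₁=5·25/325=0.384615
k=0 src: V=0.3846
k=1 load: inc=0.384615, refl=0.384615·-0.428571=-0.1648; V=0.000000+0.384615+-0.164835=0.2198
k=2 src: inc=-0.164835, refl=-0.164835·0.846154=-0.1395; V=0.384615+-0.164835+-0.139476=0.0803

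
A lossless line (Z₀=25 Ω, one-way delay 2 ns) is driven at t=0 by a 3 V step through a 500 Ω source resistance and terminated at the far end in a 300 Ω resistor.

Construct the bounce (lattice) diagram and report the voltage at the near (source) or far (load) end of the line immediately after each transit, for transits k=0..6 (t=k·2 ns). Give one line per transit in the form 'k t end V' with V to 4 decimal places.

0 0 source 0.1429
1 2 load 0.2637
2 4 source 0.3731
3 6 load 0.4656
4 8 source 0.5494
5 10 load 0.6202
6 12 source 0.6843

Γ_L=0.846154, Γ_S=0.904762; launch V₁=3·25/525=0.142857
k=0 src: V=0.1429
k=1 load: inc=0.142857, refl=0.142857·0.846154=0.1209; V=0.000000+0.142857+0.120879=0.2637
k=2 src: inc=0.120879, refl=0.120879·0.904762=0.1094; V=0.142857+0.120879+0.109367=0.3731
k=3 load: inc=0.109367, refl=0.109367·0.846154=0.0925; V=0.263736+0.109367+0.092541=0.4656
k=4 src: inc=0.092541, refl=0.092541·0.904762=0.0837; V=0.373103+0.092541+0.083728=0.5494
k=5 load: inc=0.083728, refl=0.083728·0.846154=0.0708; V=0.465644+0.083728+0.070847=0.6202
k=6 src: inc=0.070847, refl=0.070847·0.904762=0.0641; V=0.549372+0.070847+0.064099=0.6843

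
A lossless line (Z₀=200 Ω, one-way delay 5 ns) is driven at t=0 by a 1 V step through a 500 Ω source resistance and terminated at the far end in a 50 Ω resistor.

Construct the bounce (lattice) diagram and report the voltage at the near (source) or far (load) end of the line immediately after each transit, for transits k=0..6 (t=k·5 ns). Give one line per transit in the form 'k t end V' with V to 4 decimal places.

0 0 source 0.2857
1 5 load 0.1143
2 10 source 0.0408
3 15 load 0.0849
4 20 source 0.1038
5 25 load 0.0925
6 30 source 0.0876

Γ_L=-0.600000, Γ_S=0.428571; launch V₁=1·200/700=0.285714
k=0 src: V=0.2857
k=1 load: inc=0.285714, refl=0.285714·-0.600000=-0.1714; V=0.000000+0.285714+-0.171429=0.1143
k=2 src: inc=-0.171429, refl=-0.171429·0.428571=-0.0735; V=0.285714+-0.171429+-0.073469=0.0408
k=3 load: inc=-0.073469, refl=-0.073469·-0.600000=0.0441; V=0.114286+-0.073469+0.044082=0.0849
k=4 src: inc=0.044082, refl=0.044082·0.428571=0.0189; V=0.040816+0.044082+0.018892=0.1038
k=5 load: inc=0.018892, refl=0.018892·-0.600000=-0.0113; V=0.084898+0.018892+-0.011335=0.0925
k=6 src: inc=-0.011335, refl=-0.011335·0.428571=-0.0049; V=0.103790+-0.011335+-0.004858=0.0876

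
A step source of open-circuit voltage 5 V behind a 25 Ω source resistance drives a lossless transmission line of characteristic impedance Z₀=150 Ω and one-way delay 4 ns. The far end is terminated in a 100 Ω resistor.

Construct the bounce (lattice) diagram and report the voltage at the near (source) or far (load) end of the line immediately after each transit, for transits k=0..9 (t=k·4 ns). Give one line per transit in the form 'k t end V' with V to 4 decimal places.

0 0 source 4.2857
1 4 load 3.4286
2 8 source 4.0408
3 12 load 3.9184
4 16 source 4.0058
5 20 load 3.9883
6 24 source 4.0008
7 28 load 3.9983
8 32 source 4.0001
9 36 load 3.9998

Γ_L=-0.200000, Γ_S=-0.714286; launch V₁=5·150/175=4.285714
k=0 src: V=4.2857
k=1 load: inc=4.285714, refl=4.285714·-0.200000=-0.8571; V=0.000000+4.285714+-0.857143=3.4286
k=2 src: inc=-0.857143, refl=-0.857143·-0.714286=0.6122; V=4.285714+-0.857143+0.612245=4.0408
k=3 load: inc=0.612245, refl=0.612245·-0.200000=-0.1224; V=3.428571+0.612245+-0.122449=3.9184
k=4 src: inc=-0.122449, refl=-0.122449·-0.714286=0.0875; V=4.040816+-0.122449+0.087464=4.0058
k=5 load: inc=0.087464, refl=0.087464·-0.200000=-0.0175; V=3.918367+0.087464+-0.017493=3.9883
k=6 src: inc=-0.017493, refl=-0.017493·-0.714286=0.0125; V=4.005831+-0.017493+0.012495=4.0008
k=7 load: inc=0.012495, refl=0.012495·-0.200000=-0.0025; V=3.988338+0.012495+-0.002499=3.9983
k=8 src: inc=-0.002499, refl=-0.002499·-0.714286=0.0018; V=4.000833+-0.002499+0.001785=4.0001
k=9 load: inc=0.001785, refl=0.001785·-0.200000=-0.0004; V=3.998334+0.001785+-0.000357=3.9998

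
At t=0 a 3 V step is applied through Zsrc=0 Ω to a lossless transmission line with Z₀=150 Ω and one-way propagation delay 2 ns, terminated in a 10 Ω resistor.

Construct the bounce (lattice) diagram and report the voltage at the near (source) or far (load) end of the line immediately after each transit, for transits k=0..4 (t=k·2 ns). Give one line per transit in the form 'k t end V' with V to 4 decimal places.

0 0 source 3.0000
1 2 load 0.3750
2 4 source 3.0000
3 6 load 0.7031
4 8 source 3.0000

Γ_L=-0.875000, Γ_S=-1.000000; launch V₁=3·150/150=3.000000
k=0 src: V=3.0000
k=1 load: inc=3.000000, refl=3.000000·-0.875000=-2.6250; V=0.000000+3.000000+-2.625000=0.3750
k=2 src: inc=-2.625000, refl=-2.625000·-1.000000=2.6250; V=3.000000+-2.625000+2.625000=3.0000
k=3 load: inc=2.625000, refl=2.625000·-0.875000=-2.2969; V=0.375000+2.625000+-2.296875=0.7031
k=4 src: inc=-2.296875, refl=-2.296875·-1.000000=2.2969; V=3.000000+-2.296875+2.296875=3.0000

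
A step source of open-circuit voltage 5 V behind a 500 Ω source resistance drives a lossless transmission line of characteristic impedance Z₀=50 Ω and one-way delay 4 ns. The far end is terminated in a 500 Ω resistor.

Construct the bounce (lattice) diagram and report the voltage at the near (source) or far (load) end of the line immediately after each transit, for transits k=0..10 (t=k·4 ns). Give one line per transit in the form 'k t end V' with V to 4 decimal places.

Γ_L=0.818182, Γ_S=0.818182; launch V₁=5·50/550=0.454545
k=0 src: V=0.4545
k=1 load: inc=0.454545, refl=0.454545·0.818182=0.3719; V=0.000000+0.454545+0.371901=0.8264
k=2 src: inc=0.371901, refl=0.371901·0.818182=0.3043; V=0.454545+0.371901+0.304282=1.1307
k=3 load: inc=0.304282, refl=0.304282·0.818182=0.2490; V=0.826446+0.304282+0.248958=1.3797
k=4 src: inc=0.248958, refl=0.248958·0.818182=0.2037; V=1.130729+0.248958+0.203693=1.5834
k=5 load: inc=0.203693, refl=0.203693·0.818182=0.1667; V=1.379687+0.203693+0.166658=1.7500
k=6 src: inc=0.166658, refl=0.166658·0.818182=0.1364; V=1.583380+0.166658+0.136357=1.8864
k=7 load: inc=0.136357, refl=0.136357·0.818182=0.1116; V=1.750039+0.136357+0.111565=1.9980
k=8 src: inc=0.111565, refl=0.111565·0.818182=0.0913; V=1.886395+0.111565+0.091280=2.0892
k=9 load: inc=0.091280, refl=0.091280·0.818182=0.0747; V=1.997960+0.091280+0.074684=2.1639
k=10 src: inc=0.074684, refl=0.074684·0.818182=0.0611; V=2.089240+0.074684+0.061105=2.2250

0 0 source 0.4545
1 4 load 0.8264
2 8 source 1.1307
3 12 load 1.3797
4 16 source 1.5834
5 20 load 1.7500
6 24 source 1.8864
7 28 load 1.9980
8 32 source 2.0892
9 36 load 2.1639
10 40 source 2.2250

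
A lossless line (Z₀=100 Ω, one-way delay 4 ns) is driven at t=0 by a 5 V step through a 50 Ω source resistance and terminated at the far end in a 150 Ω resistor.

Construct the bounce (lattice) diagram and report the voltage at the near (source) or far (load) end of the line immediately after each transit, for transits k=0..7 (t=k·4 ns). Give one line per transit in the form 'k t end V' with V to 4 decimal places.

Γ_L=0.200000, Γ_S=-0.333333; launch V₁=5·100/150=3.333333
k=0 src: V=3.3333
k=1 load: inc=3.333333, refl=3.333333·0.200000=0.6667; V=0.000000+3.333333+0.666667=4.0000
k=2 src: inc=0.666667, refl=0.666667·-0.333333=-0.2222; V=3.333333+0.666667+-0.222222=3.7778
k=3 load: inc=-0.222222, refl=-0.222222·0.200000=-0.0444; V=4.000000+-0.222222+-0.044444=3.7333
k=4 src: inc=-0.044444, refl=-0.044444·-0.333333=0.0148; V=3.777778+-0.044444+0.014815=3.7481
k=5 load: inc=0.014815, refl=0.014815·0.200000=0.0030; V=3.733333+0.014815+0.002963=3.7511
k=6 src: inc=0.002963, refl=0.002963·-0.333333=-0.0010; V=3.748148+0.002963+-0.000988=3.7501
k=7 load: inc=-0.000988, refl=-0.000988·0.200000=-0.0002; V=3.751111+-0.000988+-0.000198=3.7499

0 0 source 3.3333
1 4 load 4.0000
2 8 source 3.7778
3 12 load 3.7333
4 16 source 3.7481
5 20 load 3.7511
6 24 source 3.7501
7 28 load 3.7499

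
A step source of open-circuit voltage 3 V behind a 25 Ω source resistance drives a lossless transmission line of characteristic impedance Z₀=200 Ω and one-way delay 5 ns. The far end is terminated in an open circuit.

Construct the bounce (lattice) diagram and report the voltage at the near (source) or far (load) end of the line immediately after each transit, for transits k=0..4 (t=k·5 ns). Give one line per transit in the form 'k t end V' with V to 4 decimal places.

Γ_L=1.000000, Γ_S=-0.777778; launch V₁=3·200/225=2.666667
k=0 src: V=2.6667
k=1 load: inc=2.666667, refl=2.666667·1.000000=2.6667; V=0.000000+2.666667+2.666667=5.3333
k=2 src: inc=2.666667, refl=2.666667·-0.777778=-2.0741; V=2.666667+2.666667+-2.074074=3.2593
k=3 load: inc=-2.074074, refl=-2.074074·1.000000=-2.0741; V=5.333333+-2.074074+-2.074074=1.1852
k=4 src: inc=-2.074074, refl=-2.074074·-0.777778=1.6132; V=3.259259+-2.074074+1.613169=2.7984

0 0 source 2.6667
1 5 load 5.3333
2 10 source 3.2593
3 15 load 1.1852
4 20 source 2.7984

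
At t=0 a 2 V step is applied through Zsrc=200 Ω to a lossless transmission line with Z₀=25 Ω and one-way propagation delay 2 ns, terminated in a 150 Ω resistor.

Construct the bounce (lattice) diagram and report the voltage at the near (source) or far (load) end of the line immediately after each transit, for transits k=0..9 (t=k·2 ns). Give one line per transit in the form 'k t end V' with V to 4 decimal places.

Γ_L=0.714286, Γ_S=0.777778; launch V₁=2·25/225=0.222222
k=0 src: V=0.2222
k=1 load: inc=0.222222, refl=0.222222·0.714286=0.1587; V=0.000000+0.222222+0.158730=0.3810
k=2 src: inc=0.158730, refl=0.158730·0.777778=0.1235; V=0.222222+0.158730+0.123457=0.5044
k=3 load: inc=0.123457, refl=0.123457·0.714286=0.0882; V=0.380952+0.123457+0.088183=0.5926
k=4 src: inc=0.088183, refl=0.088183·0.777778=0.0686; V=0.504409+0.088183+0.068587=0.6612
k=5 load: inc=0.068587, refl=0.068587·0.714286=0.0490; V=0.592593+0.068587+0.048991=0.7102
k=6 src: inc=0.048991, refl=0.048991·0.777778=0.0381; V=0.661180+0.048991+0.038104=0.7483
k=7 load: inc=0.038104, refl=0.038104·0.714286=0.0272; V=0.710170+0.038104+0.027217=0.7755
k=8 src: inc=0.027217, refl=0.027217·0.777778=0.0212; V=0.748274+0.027217+0.021169=0.7967
k=9 load: inc=0.021169, refl=0.021169·0.714286=0.0151; V=0.775492+0.021169+0.015121=0.8118

0 0 source 0.2222
1 2 load 0.3810
2 4 source 0.5044
3 6 load 0.5926
4 8 source 0.6612
5 10 load 0.7102
6 12 source 0.7483
7 14 load 0.7755
8 16 source 0.7967
9 18 load 0.8118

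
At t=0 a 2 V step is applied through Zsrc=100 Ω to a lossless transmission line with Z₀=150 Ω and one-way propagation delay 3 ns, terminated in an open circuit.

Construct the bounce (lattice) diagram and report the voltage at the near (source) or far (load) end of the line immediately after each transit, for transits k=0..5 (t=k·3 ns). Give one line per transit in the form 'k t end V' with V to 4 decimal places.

0 0 source 1.2000
1 3 load 2.4000
2 6 source 2.1600
3 9 load 1.9200
4 12 source 1.9680
5 15 load 2.0160

Γ_L=1.000000, Γ_S=-0.200000; launch V₁=2·150/250=1.200000
k=0 src: V=1.2000
k=1 load: inc=1.200000, refl=1.200000·1.000000=1.2000; V=0.000000+1.200000+1.200000=2.4000
k=2 src: inc=1.200000, refl=1.200000·-0.200000=-0.2400; V=1.200000+1.200000+-0.240000=2.1600
k=3 load: inc=-0.240000, refl=-0.240000·1.000000=-0.2400; V=2.400000+-0.240000+-0.240000=1.9200
k=4 src: inc=-0.240000, refl=-0.240000·-0.200000=0.0480; V=2.160000+-0.240000+0.048000=1.9680
k=5 load: inc=0.048000, refl=0.048000·1.000000=0.0480; V=1.920000+0.048000+0.048000=2.0160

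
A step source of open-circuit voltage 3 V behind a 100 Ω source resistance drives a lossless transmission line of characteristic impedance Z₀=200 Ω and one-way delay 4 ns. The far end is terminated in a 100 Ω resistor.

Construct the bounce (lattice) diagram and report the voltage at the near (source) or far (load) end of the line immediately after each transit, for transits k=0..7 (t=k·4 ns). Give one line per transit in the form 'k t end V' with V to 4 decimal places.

Γ_L=-0.333333, Γ_S=-0.333333; launch V₁=3·200/300=2.000000
k=0 src: V=2.0000
k=1 load: inc=2.000000, refl=2.000000·-0.333333=-0.6667; V=0.000000+2.000000+-0.666667=1.3333
k=2 src: inc=-0.666667, refl=-0.666667·-0.333333=0.2222; V=2.000000+-0.666667+0.222222=1.5556
k=3 load: inc=0.222222, refl=0.222222·-0.333333=-0.0741; V=1.333333+0.222222+-0.074074=1.4815
k=4 src: inc=-0.074074, refl=-0.074074·-0.333333=0.0247; V=1.555556+-0.074074+0.024691=1.5062
k=5 load: inc=0.024691, refl=0.024691·-0.333333=-0.0082; V=1.481481+0.024691+-0.008230=1.4979
k=6 src: inc=-0.008230, refl=-0.008230·-0.333333=0.0027; V=1.506173+-0.008230+0.002743=1.5007
k=7 load: inc=0.002743, refl=0.002743·-0.333333=-0.0009; V=1.497942+0.002743+-0.000914=1.4998

0 0 source 2.0000
1 4 load 1.3333
2 8 source 1.5556
3 12 load 1.4815
4 16 source 1.5062
5 20 load 1.4979
6 24 source 1.5007
7 28 load 1.4998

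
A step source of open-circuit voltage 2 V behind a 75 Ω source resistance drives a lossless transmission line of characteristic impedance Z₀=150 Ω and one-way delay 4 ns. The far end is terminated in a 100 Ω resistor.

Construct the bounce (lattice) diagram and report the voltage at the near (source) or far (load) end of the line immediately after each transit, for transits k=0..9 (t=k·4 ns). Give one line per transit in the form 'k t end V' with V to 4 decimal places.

Γ_L=-0.200000, Γ_S=-0.333333; launch V₁=2·150/225=1.333333
k=0 src: V=1.3333
k=1 load: inc=1.333333, refl=1.333333·-0.200000=-0.2667; V=0.000000+1.333333+-0.266667=1.0667
k=2 src: inc=-0.266667, refl=-0.266667·-0.333333=0.0889; V=1.333333+-0.266667+0.088889=1.1556
k=3 load: inc=0.088889, refl=0.088889·-0.200000=-0.0178; V=1.066667+0.088889+-0.017778=1.1378
k=4 src: inc=-0.017778, refl=-0.017778·-0.333333=0.0059; V=1.155556+-0.017778+0.005926=1.1437
k=5 load: inc=0.005926, refl=0.005926·-0.200000=-0.0012; V=1.137778+0.005926+-0.001185=1.1425
k=6 src: inc=-0.001185, refl=-0.001185·-0.333333=0.0004; V=1.143704+-0.001185+0.000395=1.1429
k=7 load: inc=0.000395, refl=0.000395·-0.200000=-0.0001; V=1.142519+0.000395+-0.000079=1.1428
k=8 src: inc=-0.000079, refl=-0.000079·-0.333333=0.0000; V=1.142914+-0.000079+0.000026=1.1429
k=9 load: inc=0.000026, refl=0.000026·-0.200000=-0.0000; V=1.142835+0.000026+-0.000005=1.1429

0 0 source 1.3333
1 4 load 1.0667
2 8 source 1.1556
3 12 load 1.1378
4 16 source 1.1437
5 20 load 1.1425
6 24 source 1.1429
7 28 load 1.1428
8 32 source 1.1429
9 36 load 1.1429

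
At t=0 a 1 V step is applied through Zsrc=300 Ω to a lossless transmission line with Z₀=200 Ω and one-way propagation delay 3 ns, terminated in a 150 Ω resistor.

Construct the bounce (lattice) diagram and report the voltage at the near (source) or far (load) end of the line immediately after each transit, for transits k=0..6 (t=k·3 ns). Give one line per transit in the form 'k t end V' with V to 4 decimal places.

Γ_L=-0.142857, Γ_S=0.200000; launch V₁=1·200/500=0.400000
k=0 src: V=0.4000
k=1 load: inc=0.400000, refl=0.400000·-0.142857=-0.0571; V=0.000000+0.400000+-0.057143=0.3429
k=2 src: inc=-0.057143, refl=-0.057143·0.200000=-0.0114; V=0.400000+-0.057143+-0.011429=0.3314
k=3 load: inc=-0.011429, refl=-0.011429·-0.142857=0.0016; V=0.342857+-0.011429+0.001633=0.3331
k=4 src: inc=0.001633, refl=0.001633·0.200000=0.0003; V=0.331429+0.001633+0.000327=0.3334
k=5 load: inc=0.000327, refl=0.000327·-0.142857=-0.0000; V=0.333061+0.000327+-0.000047=0.3333
k=6 src: inc=-0.000047, refl=-0.000047·0.200000=-0.0000; V=0.333388+-0.000047+-0.000009=0.3333

0 0 source 0.4000
1 3 load 0.3429
2 6 source 0.3314
3 9 load 0.3331
4 12 source 0.3334
5 15 load 0.3333
6 18 source 0.3333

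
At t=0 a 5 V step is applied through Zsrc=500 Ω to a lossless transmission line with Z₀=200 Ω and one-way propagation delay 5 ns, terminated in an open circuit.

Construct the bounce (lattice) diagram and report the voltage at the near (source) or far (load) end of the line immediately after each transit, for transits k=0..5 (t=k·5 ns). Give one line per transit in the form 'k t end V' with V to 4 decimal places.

0 0 source 1.4286
1 5 load 2.8571
2 10 source 3.4694
3 15 load 4.0816
4 20 source 4.3440
5 25 load 4.6064

Γ_L=1.000000, Γ_S=0.428571; launch V₁=5·200/700=1.428571
k=0 src: V=1.4286
k=1 load: inc=1.428571, refl=1.428571·1.000000=1.4286; V=0.000000+1.428571+1.428571=2.8571
k=2 src: inc=1.428571, refl=1.428571·0.428571=0.6122; V=1.428571+1.428571+0.612245=3.4694
k=3 load: inc=0.612245, refl=0.612245·1.000000=0.6122; V=2.857143+0.612245+0.612245=4.0816
k=4 src: inc=0.612245, refl=0.612245·0.428571=0.2624; V=3.469388+0.612245+0.262391=4.3440
k=5 load: inc=0.262391, refl=0.262391·1.000000=0.2624; V=4.081633+0.262391+0.262391=4.6064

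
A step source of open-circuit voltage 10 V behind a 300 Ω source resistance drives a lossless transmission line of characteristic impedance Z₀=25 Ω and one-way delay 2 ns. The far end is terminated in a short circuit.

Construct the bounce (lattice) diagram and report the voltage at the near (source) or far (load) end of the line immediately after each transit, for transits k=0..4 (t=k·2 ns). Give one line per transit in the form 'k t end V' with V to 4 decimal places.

0 0 source 0.7692
1 2 load 0.0000
2 4 source -0.6509
3 6 load 0.0000
4 8 source 0.5508

Γ_L=-1.000000, Γ_S=0.846154; launch V₁=10·25/325=0.769231
k=0 src: V=0.7692
k=1 load: inc=0.769231, refl=0.769231·-1.000000=-0.7692; V=0.000000+0.769231+-0.769231=0.0000
k=2 src: inc=-0.769231, refl=-0.769231·0.846154=-0.6509; V=0.769231+-0.769231+-0.650888=-0.6509
k=3 load: inc=-0.650888, refl=-0.650888·-1.000000=0.6509; V=0.000000+-0.650888+0.650888=0.0000
k=4 src: inc=0.650888, refl=0.650888·0.846154=0.5508; V=-0.650888+0.650888+0.550751=0.5508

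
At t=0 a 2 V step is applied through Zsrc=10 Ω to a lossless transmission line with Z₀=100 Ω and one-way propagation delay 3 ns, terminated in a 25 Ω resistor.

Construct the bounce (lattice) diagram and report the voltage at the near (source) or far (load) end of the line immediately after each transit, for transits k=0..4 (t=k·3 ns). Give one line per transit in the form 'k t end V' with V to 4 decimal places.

Γ_L=-0.600000, Γ_S=-0.818182; launch V₁=2·100/110=1.818182
k=0 src: V=1.8182
k=1 load: inc=1.818182, refl=1.818182·-0.600000=-1.0909; V=0.000000+1.818182+-1.090909=0.7273
k=2 src: inc=-1.090909, refl=-1.090909·-0.818182=0.8926; V=1.818182+-1.090909+0.892562=1.6198
k=3 load: inc=0.892562, refl=0.892562·-0.600000=-0.5355; V=0.727273+0.892562+-0.535537=1.0843
k=4 src: inc=-0.535537, refl=-0.535537·-0.818182=0.4382; V=1.619835+-0.535537+0.438167=1.5225

0 0 source 1.8182
1 3 load 0.7273
2 6 source 1.6198
3 9 load 1.0843
4 12 source 1.5225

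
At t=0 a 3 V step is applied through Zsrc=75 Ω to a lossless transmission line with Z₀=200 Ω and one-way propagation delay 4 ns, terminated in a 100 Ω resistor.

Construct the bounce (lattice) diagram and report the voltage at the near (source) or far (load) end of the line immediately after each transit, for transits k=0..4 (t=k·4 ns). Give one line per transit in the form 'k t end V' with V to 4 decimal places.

Γ_L=-0.333333, Γ_S=-0.454545; launch V₁=3·200/275=2.181818
k=0 src: V=2.1818
k=1 load: inc=2.181818, refl=2.181818·-0.333333=-0.7273; V=0.000000+2.181818+-0.727273=1.4545
k=2 src: inc=-0.727273, refl=-0.727273·-0.454545=0.3306; V=2.181818+-0.727273+0.330579=1.7851
k=3 load: inc=0.330579, refl=0.330579·-0.333333=-0.1102; V=1.454545+0.330579+-0.110193=1.6749
k=4 src: inc=-0.110193, refl=-0.110193·-0.454545=0.0501; V=1.785124+-0.110193+0.050088=1.7250

0 0 source 2.1818
1 4 load 1.4545
2 8 source 1.7851
3 12 load 1.6749
4 16 source 1.7250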